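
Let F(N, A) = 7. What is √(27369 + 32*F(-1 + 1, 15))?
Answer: √27593 ≈ 166.11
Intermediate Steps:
√(27369 + 32*F(-1 + 1, 15)) = √(27369 + 32*7) = √(27369 + 224) = √27593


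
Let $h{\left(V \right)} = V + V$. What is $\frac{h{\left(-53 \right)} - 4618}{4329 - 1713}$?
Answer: $- \frac{1181}{654} \approx -1.8058$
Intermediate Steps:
$h{\left(V \right)} = 2 V$
$\frac{h{\left(-53 \right)} - 4618}{4329 - 1713} = \frac{2 \left(-53\right) - 4618}{4329 - 1713} = \frac{-106 - 4618}{2616} = \left(-4724\right) \frac{1}{2616} = - \frac{1181}{654}$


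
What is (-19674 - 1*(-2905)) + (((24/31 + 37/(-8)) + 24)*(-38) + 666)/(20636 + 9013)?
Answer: -61650838403/3676476 ≈ -16769.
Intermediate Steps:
(-19674 - 1*(-2905)) + (((24/31 + 37/(-8)) + 24)*(-38) + 666)/(20636 + 9013) = (-19674 + 2905) + (((24*(1/31) + 37*(-⅛)) + 24)*(-38) + 666)/29649 = -16769 + (((24/31 - 37/8) + 24)*(-38) + 666)*(1/29649) = -16769 + ((-955/248 + 24)*(-38) + 666)*(1/29649) = -16769 + ((4997/248)*(-38) + 666)*(1/29649) = -16769 + (-94943/124 + 666)*(1/29649) = -16769 - 12359/124*1/29649 = -16769 - 12359/3676476 = -61650838403/3676476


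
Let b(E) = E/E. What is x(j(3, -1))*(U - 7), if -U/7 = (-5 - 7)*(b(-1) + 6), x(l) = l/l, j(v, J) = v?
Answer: 581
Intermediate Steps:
b(E) = 1
x(l) = 1
U = 588 (U = -7*(-5 - 7)*(1 + 6) = -(-84)*7 = -7*(-84) = 588)
x(j(3, -1))*(U - 7) = 1*(588 - 7) = 1*581 = 581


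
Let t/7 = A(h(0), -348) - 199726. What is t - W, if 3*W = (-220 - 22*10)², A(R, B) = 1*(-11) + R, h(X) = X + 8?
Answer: -4387909/3 ≈ -1.4626e+6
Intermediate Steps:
h(X) = 8 + X
A(R, B) = -11 + R
W = 193600/3 (W = (-220 - 22*10)²/3 = (-220 - 220)²/3 = (⅓)*(-440)² = (⅓)*193600 = 193600/3 ≈ 64533.)
t = -1398103 (t = 7*((-11 + (8 + 0)) - 199726) = 7*((-11 + 8) - 199726) = 7*(-3 - 199726) = 7*(-199729) = -1398103)
t - W = -1398103 - 1*193600/3 = -1398103 - 193600/3 = -4387909/3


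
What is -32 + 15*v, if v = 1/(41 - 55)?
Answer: -463/14 ≈ -33.071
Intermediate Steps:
v = -1/14 (v = 1/(-14) = -1/14 ≈ -0.071429)
-32 + 15*v = -32 + 15*(-1/14) = -32 - 15/14 = -463/14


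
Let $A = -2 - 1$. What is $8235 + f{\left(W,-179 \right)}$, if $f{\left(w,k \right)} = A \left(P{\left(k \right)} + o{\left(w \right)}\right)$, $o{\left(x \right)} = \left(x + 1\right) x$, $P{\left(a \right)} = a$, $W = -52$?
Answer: $816$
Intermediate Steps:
$A = -3$
$o{\left(x \right)} = x \left(1 + x\right)$ ($o{\left(x \right)} = \left(1 + x\right) x = x \left(1 + x\right)$)
$f{\left(w,k \right)} = - 3 k - 3 w \left(1 + w\right)$ ($f{\left(w,k \right)} = - 3 \left(k + w \left(1 + w\right)\right) = - 3 k - 3 w \left(1 + w\right)$)
$8235 + f{\left(W,-179 \right)} = 8235 - \left(-537 - 156 \left(1 - 52\right)\right) = 8235 + \left(537 - \left(-156\right) \left(-51\right)\right) = 8235 + \left(537 - 7956\right) = 8235 - 7419 = 816$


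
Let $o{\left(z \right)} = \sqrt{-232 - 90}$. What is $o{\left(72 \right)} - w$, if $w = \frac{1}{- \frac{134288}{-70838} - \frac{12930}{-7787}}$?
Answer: $- \frac{275807753}{980817998} + i \sqrt{322} \approx -0.2812 + 17.944 i$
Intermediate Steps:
$o{\left(z \right)} = i \sqrt{322}$ ($o{\left(z \right)} = \sqrt{-322} = i \sqrt{322}$)
$w = \frac{275807753}{980817998}$ ($w = \frac{1}{\left(-134288\right) \left(- \frac{1}{70838}\right) - - \frac{12930}{7787}} = \frac{1}{\frac{67144}{35419} + \frac{12930}{7787}} = \frac{1}{\frac{980817998}{275807753}} = \frac{275807753}{980817998} \approx 0.2812$)
$o{\left(72 \right)} - w = i \sqrt{322} - \frac{275807753}{980817998} = - \frac{275807753}{980817998} + i \sqrt{322}$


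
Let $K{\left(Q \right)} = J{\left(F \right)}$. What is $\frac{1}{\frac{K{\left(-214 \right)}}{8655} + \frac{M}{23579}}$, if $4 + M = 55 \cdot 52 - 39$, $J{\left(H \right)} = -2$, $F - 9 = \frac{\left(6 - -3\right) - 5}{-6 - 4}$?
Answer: $\frac{204076245}{24333977} \approx 8.3865$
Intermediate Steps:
$F = \frac{43}{5}$ ($F = 9 + \frac{\left(6 - -3\right) - 5}{-6 - 4} = 9 + \frac{\left(6 + 3\right) - 5}{-10} = 9 + \left(9 - 5\right) \left(- \frac{1}{10}\right) = 9 + 4 \left(- \frac{1}{10}\right) = 9 - \frac{2}{5} = \frac{43}{5} \approx 8.6$)
$M = 2817$ ($M = -4 + \left(55 \cdot 52 - 39\right) = -4 + \left(2860 - 39\right) = -4 + 2821 = 2817$)
$K{\left(Q \right)} = -2$
$\frac{1}{\frac{K{\left(-214 \right)}}{8655} + \frac{M}{23579}} = \frac{1}{- \frac{2}{8655} + \frac{2817}{23579}} = \frac{1}{\frac{24333977}{204076245}} = \frac{204076245}{24333977}$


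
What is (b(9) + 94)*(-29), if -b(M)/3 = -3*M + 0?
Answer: -5075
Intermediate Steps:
b(M) = 9*M (b(M) = -3*(-3*M + 0) = -(-9)*M = 9*M)
(b(9) + 94)*(-29) = (9*9 + 94)*(-29) = (81 + 94)*(-29) = 175*(-29) = -5075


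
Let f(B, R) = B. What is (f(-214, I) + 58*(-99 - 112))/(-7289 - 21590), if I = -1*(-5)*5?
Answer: 12452/28879 ≈ 0.43118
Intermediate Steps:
I = 25 (I = 5*5 = 25)
(f(-214, I) + 58*(-99 - 112))/(-7289 - 21590) = (-214 + 58*(-99 - 112))/(-7289 - 21590) = (-214 + 58*(-211))/(-28879) = (-214 - 12238)*(-1/28879) = -12452*(-1/28879) = 12452/28879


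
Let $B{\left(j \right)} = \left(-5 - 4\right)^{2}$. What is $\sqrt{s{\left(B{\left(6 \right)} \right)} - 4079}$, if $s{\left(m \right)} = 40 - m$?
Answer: $2 i \sqrt{1030} \approx 64.187 i$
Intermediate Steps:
$B{\left(j \right)} = 81$ ($B{\left(j \right)} = \left(-9\right)^{2} = 81$)
$\sqrt{s{\left(B{\left(6 \right)} \right)} - 4079} = \sqrt{\left(40 - 81\right) - 4079} = \sqrt{-41 - 4079} = \sqrt{-4120} = 2 i \sqrt{1030}$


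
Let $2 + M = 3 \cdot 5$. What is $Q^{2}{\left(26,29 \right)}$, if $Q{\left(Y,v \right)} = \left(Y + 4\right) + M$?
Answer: $1849$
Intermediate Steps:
$M = 13$ ($M = -2 + 3 \cdot 5 = -2 + 15 = 13$)
$Q{\left(Y,v \right)} = 17 + Y$ ($Q{\left(Y,v \right)} = \left(Y + 4\right) + 13 = \left(4 + Y\right) + 13 = 17 + Y$)
$Q^{2}{\left(26,29 \right)} = \left(17 + 26\right)^{2} = 43^{2} = 1849$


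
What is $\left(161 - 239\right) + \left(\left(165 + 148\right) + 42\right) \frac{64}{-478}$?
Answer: $- \frac{30002}{239} \approx -125.53$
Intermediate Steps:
$\left(161 - 239\right) + \left(\left(165 + 148\right) + 42\right) \frac{64}{-478} = \left(161 - 239\right) + \left(313 + 42\right) 64 \left(- \frac{1}{478}\right) = -78 + 355 \left(- \frac{32}{239}\right) = -78 - \frac{11360}{239} = - \frac{30002}{239}$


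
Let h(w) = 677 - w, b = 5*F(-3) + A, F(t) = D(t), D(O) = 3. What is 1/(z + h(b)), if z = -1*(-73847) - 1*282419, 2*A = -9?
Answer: -2/415811 ≈ -4.8099e-6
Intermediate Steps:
A = -9/2 (A = (½)*(-9) = -9/2 ≈ -4.5000)
F(t) = 3
b = 21/2 (b = 5*3 - 9/2 = 15 - 9/2 = 21/2 ≈ 10.500)
z = -208572 (z = 73847 - 282419 = -208572)
1/(z + h(b)) = 1/(-208572 + (677 - 1*21/2)) = 1/(-208572 + (677 - 21/2)) = 1/(-208572 + 1333/2) = 1/(-415811/2) = -2/415811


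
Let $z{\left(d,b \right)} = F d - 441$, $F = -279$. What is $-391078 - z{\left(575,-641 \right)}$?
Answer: $-230212$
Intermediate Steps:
$z{\left(d,b \right)} = -441 - 279 d$ ($z{\left(d,b \right)} = - 279 d - 441 = -441 - 279 d$)
$-391078 - z{\left(575,-641 \right)} = -391078 - \left(-441 - 160425\right) = -391078 - -160866 = -391078 + 160866 = -230212$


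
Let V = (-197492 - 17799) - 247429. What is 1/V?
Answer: -1/462720 ≈ -2.1611e-6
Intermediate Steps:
V = -462720 (V = -215291 - 247429 = -462720)
1/V = 1/(-462720) = -1/462720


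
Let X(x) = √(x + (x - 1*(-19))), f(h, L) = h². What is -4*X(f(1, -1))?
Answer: -4*√21 ≈ -18.330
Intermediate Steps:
X(x) = √(19 + 2*x) (X(x) = √(x + (x + 19)) = √(x + (19 + x)) = √(19 + 2*x))
-4*X(f(1, -1)) = -4*√(19 + 2*1²) = -4*√(19 + 2*1) = -4*√(19 + 2) = -4*√21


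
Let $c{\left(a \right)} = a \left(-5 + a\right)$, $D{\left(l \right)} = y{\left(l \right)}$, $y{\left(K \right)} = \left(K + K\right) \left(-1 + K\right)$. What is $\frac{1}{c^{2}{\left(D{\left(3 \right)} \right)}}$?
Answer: $\frac{1}{7056} \approx 0.00014172$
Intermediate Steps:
$y{\left(K \right)} = 2 K \left(-1 + K\right)$
$D{\left(l \right)} = 2 l \left(-1 + l\right)$
$\frac{1}{c^{2}{\left(D{\left(3 \right)} \right)}} = \frac{1}{\left(2 \cdot 3 \left(-1 + 3\right) \left(-5 + 2 \cdot 3 \left(-1 + 3\right)\right)\right)^{2}} = \frac{1}{\left(2 \cdot 3 \cdot 2 \left(-5 + 2 \cdot 3 \cdot 2\right)\right)^{2}} = \frac{1}{\left(12 \left(-5 + 12\right)\right)^{2}} = \frac{1}{\left(12 \cdot 7\right)^{2}} = \frac{1}{84^{2}} = \frac{1}{7056}$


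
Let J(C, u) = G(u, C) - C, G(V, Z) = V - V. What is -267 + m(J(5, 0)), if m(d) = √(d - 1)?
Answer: -267 + I*√6 ≈ -267.0 + 2.4495*I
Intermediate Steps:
G(V, Z) = 0
J(C, u) = -C (J(C, u) = 0 - C = -C)
m(d) = √(-1 + d)
-267 + m(J(5, 0)) = -267 + √(-1 - 1*5) = -267 + √(-1 - 5) = -267 + √(-6) = -267 + I*√6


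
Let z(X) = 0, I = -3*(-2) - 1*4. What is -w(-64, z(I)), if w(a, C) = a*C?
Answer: 0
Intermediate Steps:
I = 2 (I = 6 - 4 = 2)
w(a, C) = C*a
-w(-64, z(I)) = -0*(-64) = -1*0 = 0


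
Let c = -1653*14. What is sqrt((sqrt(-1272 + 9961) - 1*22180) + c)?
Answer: sqrt(-45322 + sqrt(8689)) ≈ 212.67*I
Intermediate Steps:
c = -23142
sqrt((sqrt(-1272 + 9961) - 1*22180) + c) = sqrt((sqrt(-1272 + 9961) - 1*22180) - 23142) = sqrt((sqrt(8689) - 22180) - 23142) = sqrt((-22180 + sqrt(8689)) - 23142) = sqrt(-45322 + sqrt(8689))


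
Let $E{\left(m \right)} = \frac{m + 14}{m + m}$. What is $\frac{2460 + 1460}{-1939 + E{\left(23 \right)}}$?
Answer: $- \frac{180320}{89157} \approx -2.0225$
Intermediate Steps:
$E{\left(m \right)} = \frac{14 + m}{2 m}$
$\frac{2460 + 1460}{-1939 + E{\left(23 \right)}} = \frac{2460 + 1460}{-1939 + \frac{14 + 23}{2 \cdot 23}} = \frac{3920}{-1939 + \frac{1}{2} \cdot \frac{1}{23} \cdot 37} = \frac{3920}{-1939 + \frac{37}{46}} = \frac{3920}{- \frac{89157}{46}} = 3920 \left(- \frac{46}{89157}\right) = - \frac{180320}{89157}$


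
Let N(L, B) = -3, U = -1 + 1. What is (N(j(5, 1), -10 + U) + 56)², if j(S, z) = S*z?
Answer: 2809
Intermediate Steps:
U = 0
(N(j(5, 1), -10 + U) + 56)² = (-3 + 56)² = 53² = 2809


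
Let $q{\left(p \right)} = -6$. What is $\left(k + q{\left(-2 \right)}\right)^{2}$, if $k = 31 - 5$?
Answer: $400$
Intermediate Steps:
$k = 26$
$\left(k + q{\left(-2 \right)}\right)^{2} = \left(26 - 6\right)^{2} = 20^{2} = 400$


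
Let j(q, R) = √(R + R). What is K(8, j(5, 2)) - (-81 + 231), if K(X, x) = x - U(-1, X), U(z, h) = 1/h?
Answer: -1185/8 ≈ -148.13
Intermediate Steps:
j(q, R) = √2*√R (j(q, R) = √(2*R) = √2*√R)
K(X, x) = x - 1/X
K(8, j(5, 2)) - (-81 + 231) = (√2*√2 - 1/8) - (-81 + 231) = (2 - 1*⅛) - 1*150 = (2 - ⅛) - 150 = 15/8 - 150 = -1185/8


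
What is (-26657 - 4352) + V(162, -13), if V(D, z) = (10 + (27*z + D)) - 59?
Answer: -31247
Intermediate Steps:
V(D, z) = -49 + D + 27*z (V(D, z) = (10 + (D + 27*z)) - 59 = (10 + D + 27*z) - 59 = -49 + D + 27*z)
(-26657 - 4352) + V(162, -13) = (-26657 - 4352) + (-49 + 162 + 27*(-13)) = -31009 + (-49 + 162 - 351) = -31009 - 238 = -31247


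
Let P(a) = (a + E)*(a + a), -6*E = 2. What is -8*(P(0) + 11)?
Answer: -88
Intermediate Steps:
E = -⅓ (E = -⅙*2 = -⅓ ≈ -0.33333)
P(a) = 2*a*(-⅓ + a) (P(a) = (a - ⅓)*(a + a) = (-⅓ + a)*(2*a) = 2*a*(-⅓ + a))
-8*(P(0) + 11) = -8*((⅔)*0*(-1 + 3*0) + 11) = -8*((⅔)*0*(-1 + 0) + 11) = -8*((⅔)*0*(-1) + 11) = -8*(0 + 11) = -8*11 = -88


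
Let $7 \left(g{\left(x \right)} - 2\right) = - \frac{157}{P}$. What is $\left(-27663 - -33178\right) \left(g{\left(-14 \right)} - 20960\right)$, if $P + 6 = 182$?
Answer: $- \frac{142399577695}{1232} \approx -1.1558 \cdot 10^{8}$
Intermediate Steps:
$P = 176$ ($P = -6 + 182 = 176$)
$g{\left(x \right)} = \frac{2307}{1232}$ ($g{\left(x \right)} = 2 + \frac{\left(-157\right) \frac{1}{176}}{7} = 2 + \frac{1}{7} \left(- \frac{157}{176}\right) = 2 - \frac{157}{1232} = \frac{2307}{1232}$)
$\left(-27663 - -33178\right) \left(g{\left(-14 \right)} - 20960\right) = \left(-27663 - -33178\right) \left(\frac{2307}{1232} - 20960\right) = \left(-27663 + 33178\right) \left(- \frac{25820413}{1232}\right) = 5515 \left(- \frac{25820413}{1232}\right) = - \frac{142399577695}{1232}$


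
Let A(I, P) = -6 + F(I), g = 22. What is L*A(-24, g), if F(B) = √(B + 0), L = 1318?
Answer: -7908 + 2636*I*√6 ≈ -7908.0 + 6456.9*I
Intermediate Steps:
F(B) = √B
A(I, P) = -6 + √I
L*A(-24, g) = 1318*(-6 + √(-24)) = 1318*(-6 + 2*I*√6) = -7908 + 2636*I*√6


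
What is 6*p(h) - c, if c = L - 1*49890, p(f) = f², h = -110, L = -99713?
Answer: 222203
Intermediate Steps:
c = -149603 (c = -99713 - 1*49890 = -99713 - 49890 = -149603)
6*p(h) - c = 6*(-110)² - 1*(-149603) = 6*12100 + 149603 = 72600 + 149603 = 222203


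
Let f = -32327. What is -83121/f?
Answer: 83121/32327 ≈ 2.5713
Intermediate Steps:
-83121/f = -83121/(-32327) = -83121*(-1/32327) = 83121/32327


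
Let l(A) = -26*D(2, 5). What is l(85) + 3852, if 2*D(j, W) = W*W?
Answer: 3527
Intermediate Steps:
D(j, W) = W**2/2 (D(j, W) = (W*W)/2 = W**2/2)
l(A) = -325 (l(A) = -13*5**2 = -13*25 = -26*25/2 = -325)
l(85) + 3852 = -325 + 3852 = 3527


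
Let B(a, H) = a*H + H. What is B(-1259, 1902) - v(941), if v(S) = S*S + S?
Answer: -3279138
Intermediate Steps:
v(S) = S + S**2 (v(S) = S**2 + S = S + S**2)
B(a, H) = H + H*a (B(a, H) = H*a + H = H + H*a)
B(-1259, 1902) - v(941) = 1902*(1 - 1259) - 941*(1 + 941) = 1902*(-1258) - 941*942 = -2392716 - 1*886422 = -2392716 - 886422 = -3279138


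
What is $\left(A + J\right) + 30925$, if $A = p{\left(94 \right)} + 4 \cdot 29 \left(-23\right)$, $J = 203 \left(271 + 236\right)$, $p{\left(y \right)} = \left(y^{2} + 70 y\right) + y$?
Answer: $146688$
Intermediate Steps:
$p{\left(y \right)} = y^{2} + 71 y$
$J = 102921$ ($J = 203 \cdot 507 = 102921$)
$A = 12842$ ($A = 94 \left(71 + 94\right) + 4 \cdot 29 \left(-23\right) = 94 \cdot 165 + 116 \left(-23\right) = 15510 - 2668 = 12842$)
$\left(A + J\right) + 30925 = \left(12842 + 102921\right) + 30925 = 115763 + 30925 = 146688$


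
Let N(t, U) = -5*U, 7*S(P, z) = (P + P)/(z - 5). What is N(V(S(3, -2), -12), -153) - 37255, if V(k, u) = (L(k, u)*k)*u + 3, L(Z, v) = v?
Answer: -36490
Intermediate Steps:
S(P, z) = 2*P/(7*(-5 + z)) (S(P, z) = ((P + P)/(z - 5))/7 = ((2*P)/(-5 + z))/7 = (2*P/(-5 + z))/7 = 2*P/(7*(-5 + z)))
V(k, u) = 3 + k*u² (V(k, u) = (u*k)*u + 3 = (k*u)*u + 3 = k*u² + 3 = 3 + k*u²)
N(V(S(3, -2), -12), -153) - 37255 = -5*(-153) - 37255 = 765 - 37255 = -36490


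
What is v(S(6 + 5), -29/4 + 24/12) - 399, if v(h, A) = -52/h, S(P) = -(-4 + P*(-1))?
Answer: -6037/15 ≈ -402.47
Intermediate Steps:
S(P) = 4 + P (S(P) = -(-4 - P) = 4 + P)
v(S(6 + 5), -29/4 + 24/12) - 399 = -52/(4 + (6 + 5)) - 399 = -52/(4 + 11) - 399 = -52/15 - 399 = -6037/15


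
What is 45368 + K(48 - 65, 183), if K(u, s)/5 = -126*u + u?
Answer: 55993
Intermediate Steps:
K(u, s) = -625*u (K(u, s) = 5*(-126*u + u) = 5*(-125*u) = -625*u)
45368 + K(48 - 65, 183) = 45368 - 625*(48 - 65) = 45368 - 625*(-17) = 45368 + 10625 = 55993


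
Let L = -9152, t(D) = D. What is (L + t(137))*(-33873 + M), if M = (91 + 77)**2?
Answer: 50925735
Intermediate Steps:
M = 28224 (M = 168**2 = 28224)
(L + t(137))*(-33873 + M) = (-9152 + 137)*(-33873 + 28224) = -9015*(-5649) = 50925735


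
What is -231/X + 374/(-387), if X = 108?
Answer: -4807/1548 ≈ -3.1053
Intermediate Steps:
-231/X + 374/(-387) = -231/108 + 374/(-387) = -231*1/108 + 374*(-1/387) = -77/36 - 374/387 = -4807/1548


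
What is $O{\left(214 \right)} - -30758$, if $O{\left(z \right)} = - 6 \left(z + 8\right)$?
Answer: $29426$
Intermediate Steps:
$O{\left(z \right)} = -48 - 6 z$ ($O{\left(z \right)} = - 6 \left(8 + z\right) = -48 - 6 z$)
$O{\left(214 \right)} - -30758 = \left(-48 - 1284\right) - -30758 = \left(-48 - 1284\right) + 30758 = -1332 + 30758 = 29426$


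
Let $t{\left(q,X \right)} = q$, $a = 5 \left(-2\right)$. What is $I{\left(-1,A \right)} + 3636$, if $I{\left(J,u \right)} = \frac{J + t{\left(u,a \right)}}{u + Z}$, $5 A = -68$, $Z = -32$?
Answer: $\frac{829081}{228} \approx 3636.3$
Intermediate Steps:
$A = - \frac{68}{5}$ ($A = \frac{1}{5} \left(-68\right) = - \frac{68}{5} \approx -13.6$)
$a = -10$
$I{\left(J,u \right)} = \frac{J + u}{-32 + u}$ ($I{\left(J,u \right)} = \frac{J + u}{u - 32} = \frac{J + u}{-32 + u}$)
$I{\left(-1,A \right)} + 3636 = \frac{-1 - \frac{68}{5}}{-32 - \frac{68}{5}} + 3636 = \frac{1}{- \frac{228}{5}} \left(- \frac{73}{5}\right) + 3636 = \left(- \frac{5}{228}\right) \left(- \frac{73}{5}\right) + 3636 = \frac{73}{228} + 3636 = \frac{829081}{228}$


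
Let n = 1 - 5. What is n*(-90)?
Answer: 360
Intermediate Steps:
n = -4
n*(-90) = -4*(-90) = 360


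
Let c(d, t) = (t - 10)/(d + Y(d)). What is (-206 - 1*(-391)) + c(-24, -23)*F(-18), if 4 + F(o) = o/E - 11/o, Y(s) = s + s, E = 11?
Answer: 78925/432 ≈ 182.70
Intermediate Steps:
Y(s) = 2*s
c(d, t) = (-10 + t)/(3*d) (c(d, t) = (t - 10)/(d + 2*d) = (-10 + t)/((3*d)) = (-10 + t)*(1/(3*d)) = (-10 + t)/(3*d))
F(o) = -4 - 11/o + o/11 (F(o) = -4 + (o/11 - 11/o) = -4 + (-11/o + o/11) = -4 - 11/o + o/11)
(-206 - 1*(-391)) + c(-24, -23)*F(-18) = (-206 - 1*(-391)) + ((⅓)*(-10 - 23)/(-24))*(-4 - 11/(-18) + (1/11)*(-18)) = (-206 + 391) + ((⅓)*(-1/24)*(-33))*(-4 - 11*(-1/18) - 18/11) = 185 + 11*(-4 + 11/18 - 18/11)/24 = 185 + (11/24)*(-995/198) = 185 - 995/432 = 78925/432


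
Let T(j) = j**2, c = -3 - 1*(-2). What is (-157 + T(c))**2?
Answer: 24336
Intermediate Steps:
c = -1 (c = -3 + 2 = -1)
(-157 + T(c))**2 = (-157 + (-1)**2)**2 = (-157 + 1)**2 = (-156)**2 = 24336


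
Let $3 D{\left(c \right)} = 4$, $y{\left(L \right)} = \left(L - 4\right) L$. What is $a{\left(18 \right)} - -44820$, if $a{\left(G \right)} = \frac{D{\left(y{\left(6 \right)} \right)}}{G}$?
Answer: $\frac{1210142}{27} \approx 44820.0$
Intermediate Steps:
$y{\left(L \right)} = L \left(-4 + L\right)$ ($y{\left(L \right)} = \left(L - 4\right) L = \left(-4 + L\right) L = L \left(-4 + L\right)$)
$D{\left(c \right)} = \frac{4}{3}$ ($D{\left(c \right)} = \frac{1}{3} \cdot 4 = \frac{4}{3}$)
$a{\left(G \right)} = \frac{4}{3 G}$
$a{\left(18 \right)} - -44820 = \frac{4}{3 \cdot 18} - -44820 = \frac{4}{3} \cdot \frac{1}{18} + 44820 = \frac{2}{27} + 44820 = \frac{1210142}{27}$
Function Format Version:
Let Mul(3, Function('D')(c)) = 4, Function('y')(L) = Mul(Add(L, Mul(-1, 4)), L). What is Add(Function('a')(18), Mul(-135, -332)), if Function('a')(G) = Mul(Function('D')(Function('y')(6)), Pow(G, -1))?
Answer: Rational(1210142, 27) ≈ 44820.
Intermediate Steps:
Function('y')(L) = Mul(L, Add(-4, L)) (Function('y')(L) = Mul(Add(L, -4), L) = Mul(Add(-4, L), L) = Mul(L, Add(-4, L)))
Function('D')(c) = Rational(4, 3) (Function('D')(c) = Mul(Rational(1, 3), 4) = Rational(4, 3))
Function('a')(G) = Mul(Rational(4, 3), Pow(G, -1))
Add(Function('a')(18), Mul(-135, -332)) = Add(Mul(Rational(4, 3), Pow(18, -1)), Mul(-135, -332)) = Add(Mul(Rational(4, 3), Rational(1, 18)), 44820) = Add(Rational(2, 27), 44820) = Rational(1210142, 27)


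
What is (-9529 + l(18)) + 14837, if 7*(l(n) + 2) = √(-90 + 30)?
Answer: 5306 + 2*I*√15/7 ≈ 5306.0 + 1.1066*I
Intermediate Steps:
l(n) = -2 + 2*I*√15/7 (l(n) = -2 + √(-90 + 30)/7 = -2 + √(-60)/7 = -2 + (2*I*√15)/7 = -2 + 2*I*√15/7)
(-9529 + l(18)) + 14837 = (-9529 + (-2 + 2*I*√15/7)) + 14837 = (-9531 + 2*I*√15/7) + 14837 = 5306 + 2*I*√15/7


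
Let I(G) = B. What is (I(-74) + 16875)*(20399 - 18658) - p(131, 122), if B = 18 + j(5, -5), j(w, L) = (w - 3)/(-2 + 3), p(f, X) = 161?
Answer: 29414034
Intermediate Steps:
j(w, L) = -3 + w (j(w, L) = (-3 + w)/1 = (-3 + w)*1 = -3 + w)
B = 20 (B = 18 + (-3 + 5) = 18 + 2 = 20)
I(G) = 20
(I(-74) + 16875)*(20399 - 18658) - p(131, 122) = (20 + 16875)*(20399 - 18658) - 1*161 = 16895*1741 - 161 = 29414195 - 161 = 29414034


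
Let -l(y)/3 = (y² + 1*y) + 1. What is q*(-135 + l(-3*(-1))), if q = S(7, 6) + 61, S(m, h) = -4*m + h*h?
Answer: -12006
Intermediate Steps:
l(y) = -3 - 3*y - 3*y² (l(y) = -3*((y² + 1*y) + 1) = -3*((y² + y) + 1) = -3*((y + y²) + 1) = -3*(1 + y + y²) = -3 - 3*y - 3*y²)
S(m, h) = h² - 4*m (S(m, h) = -4*m + h² = h² - 4*m)
q = 69 (q = (6² - 4*7) + 61 = (36 - 28) + 61 = 8 + 61 = 69)
q*(-135 + l(-3*(-1))) = 69*(-135 + (-3 - (-9)*(-1) - 3*(-3*(-1))²)) = 69*(-135 + (-3 - 3*3 - 3*3²)) = 69*(-135 + (-3 - 9 - 3*9)) = 69*(-135 + (-3 - 9 - 27)) = 69*(-135 - 39) = 69*(-174) = -12006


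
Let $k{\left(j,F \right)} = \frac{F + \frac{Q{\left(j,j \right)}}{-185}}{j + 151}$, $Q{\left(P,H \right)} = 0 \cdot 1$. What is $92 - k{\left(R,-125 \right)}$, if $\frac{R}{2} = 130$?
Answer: $\frac{37937}{411} \approx 92.304$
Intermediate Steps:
$R = 260$ ($R = 2 \cdot 130 = 260$)
$Q{\left(P,H \right)} = 0$
$k{\left(j,F \right)} = \frac{F}{151 + j}$ ($k{\left(j,F \right)} = \frac{F + \frac{0}{-185}}{j + 151} = \frac{F + 0 \left(- \frac{1}{185}\right)}{151 + j} = \frac{F + 0}{151 + j} = \frac{F}{151 + j}$)
$92 - k{\left(R,-125 \right)} = 92 - - \frac{125}{151 + 260} = 92 - - \frac{125}{411} = 92 + \frac{125}{411} = \frac{37937}{411}$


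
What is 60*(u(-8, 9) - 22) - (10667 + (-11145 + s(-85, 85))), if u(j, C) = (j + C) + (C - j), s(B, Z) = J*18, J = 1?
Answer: 220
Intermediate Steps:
s(B, Z) = 18 (s(B, Z) = 1*18 = 18)
u(j, C) = 2*C (u(j, C) = (C + j) + (C - j) = 2*C)
60*(u(-8, 9) - 22) - (10667 + (-11145 + s(-85, 85))) = 60*(2*9 - 22) - (10667 + (-11145 + 18)) = 60*(18 - 22) - (10667 - 11127) = 60*(-4) - 1*(-460) = -240 + 460 = 220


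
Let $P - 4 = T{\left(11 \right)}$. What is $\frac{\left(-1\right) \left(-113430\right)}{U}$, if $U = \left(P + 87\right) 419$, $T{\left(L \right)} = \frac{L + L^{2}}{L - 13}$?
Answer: $\frac{22686}{2095} \approx 10.829$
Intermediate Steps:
$T{\left(L \right)} = \frac{L + L^{2}}{-13 + L}$
$P = -62$ ($P = 4 + \frac{11 \left(1 + 11\right)}{-13 + 11} = 4 + 11 \frac{1}{-2} \cdot 12 = 4 + 11 \left(- \frac{1}{2}\right) 12 = 4 - 66 = -62$)
$U = 10475$ ($U = \left(-62 + 87\right) 419 = 25 \cdot 419 = 10475$)
$\frac{\left(-1\right) \left(-113430\right)}{U} = \frac{\left(-1\right) \left(-113430\right)}{10475} = 113430 \cdot \frac{1}{10475} = \frac{22686}{2095}$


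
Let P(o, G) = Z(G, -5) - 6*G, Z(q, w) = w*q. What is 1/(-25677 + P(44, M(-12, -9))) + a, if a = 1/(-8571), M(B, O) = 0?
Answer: -11416/73359189 ≈ -0.00015562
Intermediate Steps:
Z(q, w) = q*w
P(o, G) = -11*G (P(o, G) = G*(-5) - 6*G = -5*G - 6*G = -11*G)
a = -1/8571 ≈ -0.00011667
1/(-25677 + P(44, M(-12, -9))) + a = 1/(-25677 - 11*0) - 1/8571 = 1/(-25677 + 0) - 1/8571 = 1/(-25677) - 1/8571 = -1/25677 - 1/8571 = -11416/73359189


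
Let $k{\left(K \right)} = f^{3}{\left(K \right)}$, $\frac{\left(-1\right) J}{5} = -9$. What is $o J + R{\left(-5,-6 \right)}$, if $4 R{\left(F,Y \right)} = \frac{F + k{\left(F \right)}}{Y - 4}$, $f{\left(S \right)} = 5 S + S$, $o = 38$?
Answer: $\frac{19081}{8} \approx 2385.1$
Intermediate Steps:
$J = 45$ ($J = \left(-5\right) \left(-9\right) = 45$)
$f{\left(S \right)} = 6 S$
$k{\left(K \right)} = 216 K^{3}$ ($k{\left(K \right)} = \left(6 K\right)^{3} = 216 K^{3}$)
$R{\left(F,Y \right)} = \frac{F + 216 F^{3}}{4 \left(-4 + Y\right)}$ ($R{\left(F,Y \right)} = \frac{\left(F + 216 F^{3}\right) \frac{1}{Y - 4}}{4} = \frac{\left(F + 216 F^{3}\right) \frac{1}{-4 + Y}}{4} = \frac{\frac{1}{-4 + Y} \left(F + 216 F^{3}\right)}{4} = \frac{F + 216 F^{3}}{4 \left(-4 + Y\right)}$)
$o J + R{\left(-5,-6 \right)} = 38 \cdot 45 + \frac{-5 + 216 \left(-5\right)^{3}}{-16 + 4 \left(-6\right)} = 1710 + \frac{-5 + 216 \left(-125\right)}{-16 - 24} = 1710 + \frac{-5 - 27000}{-40} = 1710 - - \frac{5401}{8} = 1710 + \frac{5401}{8} = \frac{19081}{8}$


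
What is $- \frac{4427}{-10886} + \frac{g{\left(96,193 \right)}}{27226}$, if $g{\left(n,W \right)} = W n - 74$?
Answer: $\frac{160709873}{148191118} \approx 1.0845$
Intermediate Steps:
$g{\left(n,W \right)} = -74 + W n$
$- \frac{4427}{-10886} + \frac{g{\left(96,193 \right)}}{27226} = - \frac{4427}{-10886} + \frac{-74 + 193 \cdot 96}{27226} = \left(-4427\right) \left(- \frac{1}{10886}\right) + \left(-74 + 18528\right) \frac{1}{27226} = \frac{4427}{10886} + 18454 \cdot \frac{1}{27226} = \frac{4427}{10886} + \frac{9227}{13613} = \frac{160709873}{148191118}$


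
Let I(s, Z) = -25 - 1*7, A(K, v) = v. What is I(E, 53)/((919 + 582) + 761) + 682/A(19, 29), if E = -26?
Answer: 26582/1131 ≈ 23.503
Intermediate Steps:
I(s, Z) = -32 (I(s, Z) = -25 - 7 = -32)
I(E, 53)/((919 + 582) + 761) + 682/A(19, 29) = -32/((919 + 582) + 761) + 682/29 = -32/(1501 + 761) + 682*(1/29) = -32/2262 + 682/29 = -32*1/2262 + 682/29 = -16/1131 + 682/29 = 26582/1131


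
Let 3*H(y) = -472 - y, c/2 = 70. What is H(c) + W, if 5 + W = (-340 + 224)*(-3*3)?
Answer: 835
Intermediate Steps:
c = 140 (c = 2*70 = 140)
W = 1039 (W = -5 + (-340 + 224)*(-3*3) = -5 - 116*(-9) = -5 + 1044 = 1039)
H(y) = -472/3 - y/3 (H(y) = (-472 - y)/3 = -472/3 - y/3)
H(c) + W = (-472/3 - ⅓*140) + 1039 = (-472/3 - 140/3) + 1039 = -204 + 1039 = 835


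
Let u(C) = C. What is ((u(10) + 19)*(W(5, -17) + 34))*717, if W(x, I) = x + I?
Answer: 457446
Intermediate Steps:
W(x, I) = I + x
((u(10) + 19)*(W(5, -17) + 34))*717 = ((10 + 19)*((-17 + 5) + 34))*717 = (29*(-12 + 34))*717 = (29*22)*717 = 638*717 = 457446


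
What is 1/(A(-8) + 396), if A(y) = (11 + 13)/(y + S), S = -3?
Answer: 11/4332 ≈ 0.0025392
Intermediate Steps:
A(y) = 24/(-3 + y) (A(y) = (11 + 13)/(y - 3) = 24/(-3 + y))
1/(A(-8) + 396) = 1/(24/(-3 - 8) + 396) = 1/(24/(-11) + 396) = 1/(24*(-1/11) + 396) = 1/(-24/11 + 396) = 1/(4332/11) = 11/4332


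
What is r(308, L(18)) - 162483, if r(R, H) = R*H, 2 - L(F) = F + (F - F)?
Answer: -167411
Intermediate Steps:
L(F) = 2 - F (L(F) = 2 - (F + (F - F)) = 2 - (F + 0) = 2 - F)
r(R, H) = H*R
r(308, L(18)) - 162483 = (2 - 1*18)*308 - 162483 = (2 - 18)*308 - 162483 = -16*308 - 162483 = -4928 - 162483 = -167411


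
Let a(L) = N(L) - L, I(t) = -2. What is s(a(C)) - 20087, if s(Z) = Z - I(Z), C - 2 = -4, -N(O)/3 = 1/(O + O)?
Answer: -80329/4 ≈ -20082.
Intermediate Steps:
N(O) = -3/(2*O) (N(O) = -3/(O + O) = -3*1/(2*O) = -3/(2*O))
C = -2 (C = 2 - 4 = -2)
a(L) = -L - 3/(2*L) (a(L) = -3/(2*L) - L = -L - 3/(2*L))
s(Z) = 2 + Z (s(Z) = Z - 1*(-2) = Z + 2 = 2 + Z)
s(a(C)) - 20087 = (2 + (-1*(-2) - 3/2/(-2))) - 20087 = (2 + (2 - 3/2*(-½))) - 20087 = (2 + (2 + ¾)) - 20087 = (2 + 11/4) - 20087 = 19/4 - 20087 = -80329/4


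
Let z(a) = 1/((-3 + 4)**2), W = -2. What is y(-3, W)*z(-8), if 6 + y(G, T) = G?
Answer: -9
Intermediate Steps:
y(G, T) = -6 + G
z(a) = 1 (z(a) = 1/(1**2) = 1/1 = 1)
y(-3, W)*z(-8) = (-6 - 3)*1 = -9*1 = -9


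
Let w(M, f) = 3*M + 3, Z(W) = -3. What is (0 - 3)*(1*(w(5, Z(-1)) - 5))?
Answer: -39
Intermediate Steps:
w(M, f) = 3 + 3*M
(0 - 3)*(1*(w(5, Z(-1)) - 5)) = (0 - 3)*(1*((3 + 3*5) - 5)) = -3*((3 + 15) - 5) = -3*(18 - 5) = -3*13 = -39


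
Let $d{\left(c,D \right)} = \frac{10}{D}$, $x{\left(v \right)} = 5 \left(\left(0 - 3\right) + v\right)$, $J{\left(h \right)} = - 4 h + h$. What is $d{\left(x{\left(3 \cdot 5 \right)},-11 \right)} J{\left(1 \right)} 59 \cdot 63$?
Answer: $\frac{111510}{11} \approx 10137.0$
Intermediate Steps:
$J{\left(h \right)} = - 3 h$
$x{\left(v \right)} = -15 + 5 v$ ($x{\left(v \right)} = 5 \left(\left(0 - 3\right) + v\right) = 5 \left(-3 + v\right) = -15 + 5 v$)
$d{\left(x{\left(3 \cdot 5 \right)},-11 \right)} J{\left(1 \right)} 59 \cdot 63 = \frac{10}{-11} \left(-3\right) 1 \cdot 59 \cdot 63 = 10 \left(- \frac{1}{11}\right) \left(\left(-3\right) 59\right) 63 = \left(- \frac{10}{11}\right) \left(-177\right) 63 = \frac{1770}{11} \cdot 63 = \frac{111510}{11}$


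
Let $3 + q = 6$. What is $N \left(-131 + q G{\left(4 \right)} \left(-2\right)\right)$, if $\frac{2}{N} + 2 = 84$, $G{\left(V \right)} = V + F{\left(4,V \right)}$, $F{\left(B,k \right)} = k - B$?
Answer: $- \frac{155}{41} \approx -3.7805$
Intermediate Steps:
$q = 3$ ($q = -3 + 6 = 3$)
$G{\left(V \right)} = -4 + 2 V$ ($G{\left(V \right)} = V + \left(V - 4\right) = V + \left(-4 + V\right) = -4 + 2 V$)
$N = \frac{1}{41}$ ($N = \frac{2}{-2 + 84} = \frac{2}{82} = 2 \cdot \frac{1}{82} = \frac{1}{41} \approx 0.02439$)
$N \left(-131 + q G{\left(4 \right)} \left(-2\right)\right) = \frac{-131 + 3 \left(-4 + 2 \cdot 4\right) \left(-2\right)}{41} = \frac{-131 + 3 \left(-4 + 8\right) \left(-2\right)}{41} = \frac{-131 + 3 \cdot 4 \left(-2\right)}{41} = \frac{-131 + 12 \left(-2\right)}{41} = \frac{-131 - 24}{41} = \frac{1}{41} \left(-155\right) = - \frac{155}{41}$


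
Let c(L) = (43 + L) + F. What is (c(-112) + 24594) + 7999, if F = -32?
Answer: 32492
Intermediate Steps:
c(L) = 11 + L (c(L) = (43 + L) - 32 = 11 + L)
(c(-112) + 24594) + 7999 = ((11 - 112) + 24594) + 7999 = (-101 + 24594) + 7999 = 24493 + 7999 = 32492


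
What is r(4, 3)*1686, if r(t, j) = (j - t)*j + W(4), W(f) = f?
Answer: 1686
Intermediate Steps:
r(t, j) = 4 + j*(j - t) (r(t, j) = (j - t)*j + 4 = j*(j - t) + 4 = 4 + j*(j - t))
r(4, 3)*1686 = (4 + 3**2 - 1*3*4)*1686 = (4 + 9 - 12)*1686 = 1*1686 = 1686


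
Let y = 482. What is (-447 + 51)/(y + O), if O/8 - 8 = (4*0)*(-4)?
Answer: -66/91 ≈ -0.72528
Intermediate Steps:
O = 64 (O = 64 + 8*((4*0)*(-4)) = 64 + 8*(0*(-4)) = 64 + 8*0 = 64 + 0 = 64)
(-447 + 51)/(y + O) = (-447 + 51)/(482 + 64) = -396/546 = -396*1/546 = -66/91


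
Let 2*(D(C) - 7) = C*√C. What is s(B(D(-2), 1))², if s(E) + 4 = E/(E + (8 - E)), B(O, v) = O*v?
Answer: (25 + I*√2)²/64 ≈ 9.7344 + 1.1049*I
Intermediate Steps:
D(C) = 7 + C^(3/2)/2 (D(C) = 7 + (C*√C)/2 = 7 + C^(3/2)/2)
s(E) = -4 + E/8 (s(E) = -4 + E/(E + (8 - E)) = -4 + E/8)
s(B(D(-2), 1))² = (-4 + ((7 + (-2)^(3/2)/2)*1)/8)² = (-4 + ((7 + (-2*I*√2)/2)*1)/8)² = (-4 + ((7 - I*√2)*1)/8)² = (-4 + (7 - I*√2)/8)² = (-4 + (7/8 - I*√2/8))² = (-25/8 - I*√2/8)²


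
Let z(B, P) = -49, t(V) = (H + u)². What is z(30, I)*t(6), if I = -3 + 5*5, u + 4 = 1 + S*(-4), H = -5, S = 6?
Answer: -50176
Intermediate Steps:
u = -27 (u = -4 + (1 + 6*(-4)) = -4 + (1 - 24) = -4 - 23 = -27)
t(V) = 1024 (t(V) = (-5 - 27)² = (-32)² = 1024)
I = 22 (I = -3 + 25 = 22)
z(30, I)*t(6) = -49*1024 = -50176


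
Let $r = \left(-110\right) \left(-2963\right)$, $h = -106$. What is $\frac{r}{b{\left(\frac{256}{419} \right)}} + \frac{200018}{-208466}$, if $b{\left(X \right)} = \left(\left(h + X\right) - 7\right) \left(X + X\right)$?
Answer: $- \frac{271212987961519}{114232697088} \approx -2374.2$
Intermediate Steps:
$b{\left(X \right)} = 2 X \left(-113 + X\right)$ ($b{\left(X \right)} = \left(\left(-106 + X\right) - 7\right) \left(X + X\right) = \left(-113 + X\right) 2 X = 2 X \left(-113 + X\right)$)
$r = 325930$
$\frac{r}{b{\left(\frac{256}{419} \right)}} + \frac{200018}{-208466} = \frac{325930}{2 \cdot \frac{256}{419} \left(-113 + \frac{256}{419}\right)} + \frac{200018}{-208466} = \frac{325930}{2 \cdot 256 \cdot \frac{1}{419} \left(-113 + 256 \cdot \frac{1}{419}\right)} + 200018 \left(- \frac{1}{208466}\right) = \frac{325930}{2 \cdot \frac{256}{419} \left(-113 + \frac{256}{419}\right)} - \frac{100009}{104233} = \frac{325930}{2 \cdot \frac{256}{419} \left(- \frac{47091}{419}\right)} - \frac{100009}{104233} = \frac{325930}{- \frac{24110592}{175561}} - \frac{100009}{104233} = 325930 \left(- \frac{175561}{24110592}\right) - \frac{100009}{104233} = - \frac{2600936215}{1095936} - \frac{100009}{104233} = - \frac{271212987961519}{114232697088}$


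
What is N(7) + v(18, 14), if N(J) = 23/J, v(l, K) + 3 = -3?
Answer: -19/7 ≈ -2.7143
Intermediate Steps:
v(l, K) = -6 (v(l, K) = -3 - 3 = -6)
N(7) + v(18, 14) = 23/7 - 6 = -19/7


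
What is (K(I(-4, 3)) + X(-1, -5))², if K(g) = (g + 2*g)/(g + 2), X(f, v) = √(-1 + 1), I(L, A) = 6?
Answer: 81/16 ≈ 5.0625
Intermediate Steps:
X(f, v) = 0 (X(f, v) = √0 = 0)
K(g) = 3*g/(2 + g) (K(g) = (3*g)/(2 + g) = 3*g/(2 + g))
(K(I(-4, 3)) + X(-1, -5))² = (3*6/(2 + 6) + 0)² = (3*6/8 + 0)² = (3*6*(⅛) + 0)² = (9/4 + 0)² = (9/4)² = 81/16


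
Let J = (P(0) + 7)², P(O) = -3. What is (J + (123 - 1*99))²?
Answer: 1600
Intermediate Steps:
J = 16 (J = (-3 + 7)² = 4² = 16)
(J + (123 - 1*99))² = (16 + (123 - 1*99))² = (16 + (123 - 99))² = (16 + 24)² = 40² = 1600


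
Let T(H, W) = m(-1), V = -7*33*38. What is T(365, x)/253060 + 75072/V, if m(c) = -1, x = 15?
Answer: -3166288183/370226780 ≈ -8.5523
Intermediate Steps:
V = -8778 (V = -231*38 = -8778)
T(H, W) = -1
T(365, x)/253060 + 75072/V = -1/253060 + 75072/(-8778) = -1*1/253060 + 75072*(-1/8778) = -1/253060 - 12512/1463 = -3166288183/370226780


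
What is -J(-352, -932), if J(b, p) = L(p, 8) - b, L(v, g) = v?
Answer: 580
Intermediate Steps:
J(b, p) = p - b
-J(-352, -932) = -(-932 - 1*(-352)) = -(-932 + 352) = -1*(-580) = 580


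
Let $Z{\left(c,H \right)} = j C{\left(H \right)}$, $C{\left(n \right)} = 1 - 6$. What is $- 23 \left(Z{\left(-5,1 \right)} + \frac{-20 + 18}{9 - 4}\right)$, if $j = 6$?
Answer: $\frac{3496}{5} \approx 699.2$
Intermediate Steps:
$C{\left(n \right)} = -5$ ($C{\left(n \right)} = 1 - 6 = -5$)
$Z{\left(c,H \right)} = -30$ ($Z{\left(c,H \right)} = 6 \left(-5\right) = -30$)
$- 23 \left(Z{\left(-5,1 \right)} + \frac{-20 + 18}{9 - 4}\right) = - 23 \left(-30 + \frac{-20 + 18}{9 - 4}\right) = - 23 \left(-30 - \frac{2}{5}\right) = \left(-23\right) \left(- \frac{152}{5}\right) = \frac{3496}{5}$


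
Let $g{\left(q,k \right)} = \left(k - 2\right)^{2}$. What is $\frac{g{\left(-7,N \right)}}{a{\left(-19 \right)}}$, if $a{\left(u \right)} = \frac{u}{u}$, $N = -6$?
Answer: $64$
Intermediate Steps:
$g{\left(q,k \right)} = \left(-2 + k\right)^{2}$
$a{\left(u \right)} = 1$
$\frac{g{\left(-7,N \right)}}{a{\left(-19 \right)}} = \frac{\left(-2 - 6\right)^{2}}{1} = \left(-8\right)^{2} \cdot 1 = 64 \cdot 1 = 64$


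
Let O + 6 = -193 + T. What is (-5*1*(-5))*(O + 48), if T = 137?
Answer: -350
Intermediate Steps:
O = -62 (O = -6 + (-193 + 137) = -6 - 56 = -62)
(-5*1*(-5))*(O + 48) = (-5*1*(-5))*(-62 + 48) = -5*(-5)*(-14) = 25*(-14) = -350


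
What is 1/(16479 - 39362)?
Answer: -1/22883 ≈ -4.3701e-5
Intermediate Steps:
1/(16479 - 39362) = 1/(-22883) = -1/22883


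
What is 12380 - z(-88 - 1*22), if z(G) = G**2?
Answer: 280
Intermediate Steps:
12380 - z(-88 - 1*22) = 12380 - (-88 - 1*22)**2 = 12380 - (-88 - 22)**2 = 12380 - 1*(-110)**2 = 12380 - 1*12100 = 12380 - 12100 = 280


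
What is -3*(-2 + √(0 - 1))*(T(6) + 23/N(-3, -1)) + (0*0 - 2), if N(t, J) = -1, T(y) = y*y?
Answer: 76 - 39*I ≈ 76.0 - 39.0*I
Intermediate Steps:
T(y) = y²
-3*(-2 + √(0 - 1))*(T(6) + 23/N(-3, -1)) + (0*0 - 2) = -3*(-2 + √(0 - 1))*(6² + 23/(-1)) + (0*0 - 2) = -3*(-2 + √(-1))*(36 + 23*(-1)) + (0 - 2) = -3*(-2 + I)*(36 - 23) - 2 = -3*(-2 + I)*13 - 2 = -3*(-26 + 13*I) - 2 = (78 - 39*I) - 2 = 76 - 39*I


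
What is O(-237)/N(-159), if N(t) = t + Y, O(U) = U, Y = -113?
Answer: 237/272 ≈ 0.87132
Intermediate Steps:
N(t) = -113 + t (N(t) = t - 113 = -113 + t)
O(-237)/N(-159) = -237/(-113 - 159) = -237/(-272) = -237*(-1/272) = 237/272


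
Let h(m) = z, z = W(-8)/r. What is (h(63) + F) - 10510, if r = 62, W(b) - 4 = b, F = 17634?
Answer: 220842/31 ≈ 7123.9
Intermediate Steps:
W(b) = 4 + b
z = -2/31 (z = (4 - 8)/62 = -4*1/62 = -2/31 ≈ -0.064516)
h(m) = -2/31
(h(63) + F) - 10510 = (-2/31 + 17634) - 10510 = 546652/31 - 10510 = 220842/31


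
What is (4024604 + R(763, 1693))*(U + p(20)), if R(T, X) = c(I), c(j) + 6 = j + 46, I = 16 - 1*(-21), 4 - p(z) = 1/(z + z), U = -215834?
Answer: -34745880033881/40 ≈ -8.6865e+11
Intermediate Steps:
p(z) = 4 - 1/(2*z) (p(z) = 4 - 1/(z + z) = 4 - 1/(2*z))
I = 37 (I = 16 + 21 = 37)
c(j) = 40 + j (c(j) = -6 + (j + 46) = -6 + (46 + j) = 40 + j)
R(T, X) = 77 (R(T, X) = 40 + 37 = 77)
(4024604 + R(763, 1693))*(U + p(20)) = (4024604 + 77)*(-215834 + (4 - ½/20)) = 4024681*(-215834 + (4 - ½*1/20)) = 4024681*(-215834 + (4 - 1/40)) = 4024681*(-215834 + 159/40) = 4024681*(-8633201/40) = -34745880033881/40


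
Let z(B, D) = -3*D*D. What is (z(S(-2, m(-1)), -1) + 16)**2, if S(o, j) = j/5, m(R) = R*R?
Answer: 169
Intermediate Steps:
m(R) = R**2
S(o, j) = j/5 (S(o, j) = j*(1/5) = j/5)
z(B, D) = -3*D**2
(z(S(-2, m(-1)), -1) + 16)**2 = (-3*(-1)**2 + 16)**2 = (-3*1 + 16)**2 = (-3 + 16)**2 = 13**2 = 169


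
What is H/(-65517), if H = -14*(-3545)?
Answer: -49630/65517 ≈ -0.75751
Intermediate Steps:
H = 49630
H/(-65517) = 49630/(-65517) = 49630*(-1/65517) = -49630/65517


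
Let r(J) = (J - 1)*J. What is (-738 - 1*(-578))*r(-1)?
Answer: -320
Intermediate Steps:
r(J) = J*(-1 + J) (r(J) = (-1 + J)*J = J*(-1 + J))
(-738 - 1*(-578))*r(-1) = (-738 - 1*(-578))*(-(-1 - 1)) = (-738 + 578)*(-1*(-2)) = -160*2 = -320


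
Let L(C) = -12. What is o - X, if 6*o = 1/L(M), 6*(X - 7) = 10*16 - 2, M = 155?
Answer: -2401/72 ≈ -33.347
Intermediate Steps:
X = 100/3 (X = 7 + (10*16 - 2)/6 = 7 + (160 - 2)/6 = 7 + (⅙)*158 = 7 + 79/3 = 100/3 ≈ 33.333)
o = -1/72 (o = (⅙)/(-12) = (⅙)*(-1/12) = -1/72 ≈ -0.013889)
o - X = -1/72 - 1*100/3 = -1/72 - 100/3 = -2401/72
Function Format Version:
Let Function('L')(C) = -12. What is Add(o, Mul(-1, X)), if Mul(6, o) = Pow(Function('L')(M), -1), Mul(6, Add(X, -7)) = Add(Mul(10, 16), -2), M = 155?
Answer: Rational(-2401, 72) ≈ -33.347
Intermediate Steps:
X = Rational(100, 3) (X = Add(7, Mul(Rational(1, 6), Add(Mul(10, 16), -2))) = Add(7, Mul(Rational(1, 6), Add(160, -2))) = Add(7, Mul(Rational(1, 6), 158)) = Add(7, Rational(79, 3)) = Rational(100, 3) ≈ 33.333)
o = Rational(-1, 72) (o = Mul(Rational(1, 6), Pow(-12, -1)) = Mul(Rational(1, 6), Rational(-1, 12)) = Rational(-1, 72) ≈ -0.013889)
Add(o, Mul(-1, X)) = Add(Rational(-1, 72), Mul(-1, Rational(100, 3))) = Add(Rational(-1, 72), Rational(-100, 3)) = Rational(-2401, 72)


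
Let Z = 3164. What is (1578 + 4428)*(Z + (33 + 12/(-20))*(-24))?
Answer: 71663592/5 ≈ 1.4333e+7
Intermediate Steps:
(1578 + 4428)*(Z + (33 + 12/(-20))*(-24)) = (1578 + 4428)*(3164 + (33 + 12/(-20))*(-24)) = 6006*(3164 + (33 + 12*(-1/20))*(-24)) = 6006*(3164 + (33 - ⅗)*(-24)) = 6006*(3164 + (162/5)*(-24)) = 6006*(3164 - 3888/5) = 6006*(11932/5) = 71663592/5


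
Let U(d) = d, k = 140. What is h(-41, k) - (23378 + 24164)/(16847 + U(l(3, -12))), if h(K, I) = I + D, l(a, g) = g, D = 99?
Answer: 3976023/16835 ≈ 236.18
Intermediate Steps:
h(K, I) = 99 + I (h(K, I) = I + 99 = 99 + I)
h(-41, k) - (23378 + 24164)/(16847 + U(l(3, -12))) = (99 + 140) - (23378 + 24164)/(16847 - 12) = 239 - 47542/16835 = 3976023/16835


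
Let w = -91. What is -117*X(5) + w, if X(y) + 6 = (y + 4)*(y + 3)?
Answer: -7813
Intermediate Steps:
X(y) = -6 + (3 + y)*(4 + y) (X(y) = -6 + (y + 4)*(y + 3) = -6 + (4 + y)*(3 + y) = -6 + (3 + y)*(4 + y))
-117*X(5) + w = -117*(6 + 5² + 7*5) - 91 = -117*(6 + 25 + 35) - 91 = -117*66 - 91 = -7722 - 91 = -7813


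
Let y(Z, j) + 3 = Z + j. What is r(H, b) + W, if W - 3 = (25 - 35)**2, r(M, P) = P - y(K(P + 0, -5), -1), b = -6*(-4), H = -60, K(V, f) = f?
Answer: 136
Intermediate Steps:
y(Z, j) = -3 + Z + j (y(Z, j) = -3 + (Z + j) = -3 + Z + j)
b = 24
r(M, P) = 9 + P (r(M, P) = P - (-3 - 5 - 1) = P - 1*(-9) = P + 9 = 9 + P)
W = 103 (W = 3 + (25 - 35)**2 = 3 + (-10)**2 = 3 + 100 = 103)
r(H, b) + W = (9 + 24) + 103 = 33 + 103 = 136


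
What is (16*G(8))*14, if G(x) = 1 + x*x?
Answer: 14560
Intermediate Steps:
G(x) = 1 + x²
(16*G(8))*14 = (16*(1 + 8²))*14 = (16*(1 + 64))*14 = (16*65)*14 = 1040*14 = 14560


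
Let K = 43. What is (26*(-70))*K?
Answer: -78260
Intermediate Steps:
(26*(-70))*K = (26*(-70))*43 = -1820*43 = -78260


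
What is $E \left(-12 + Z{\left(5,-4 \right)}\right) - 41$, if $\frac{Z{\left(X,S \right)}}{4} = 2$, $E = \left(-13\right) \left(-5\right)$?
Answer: $-301$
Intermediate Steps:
$E = 65$
$Z{\left(X,S \right)} = 8$ ($Z{\left(X,S \right)} = 4 \cdot 2 = 8$)
$E \left(-12 + Z{\left(5,-4 \right)}\right) - 41 = 65 \left(-12 + 8\right) - 41 = 65 \left(-4\right) - 41 = -260 - 41 = -301$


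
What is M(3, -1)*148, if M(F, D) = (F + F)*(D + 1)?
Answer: 0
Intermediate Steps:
M(F, D) = 2*F*(1 + D) (M(F, D) = (2*F)*(1 + D) = 2*F*(1 + D))
M(3, -1)*148 = (2*3*(1 - 1))*148 = (2*3*0)*148 = 0*148 = 0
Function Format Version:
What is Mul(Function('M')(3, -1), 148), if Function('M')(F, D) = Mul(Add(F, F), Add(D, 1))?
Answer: 0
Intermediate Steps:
Function('M')(F, D) = Mul(2, F, Add(1, D)) (Function('M')(F, D) = Mul(Mul(2, F), Add(1, D)) = Mul(2, F, Add(1, D)))
Mul(Function('M')(3, -1), 148) = Mul(Mul(2, 3, Add(1, -1)), 148) = Mul(Mul(2, 3, 0), 148) = Mul(0, 148) = 0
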